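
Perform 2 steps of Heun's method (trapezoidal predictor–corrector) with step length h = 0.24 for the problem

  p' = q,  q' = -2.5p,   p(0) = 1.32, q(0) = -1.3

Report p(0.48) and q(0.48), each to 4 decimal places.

0.3676, -2.4023

Heun on (p,q): k1 = f(t_n, state_n); k2 = f(t_n + h, state_n + h·k1); state_{n+1} = state_n + (h/2)·(k1 + k2).
0.000000: (1.320000, -1.300000)
  k1 = (-1.300000, -3.300000)
  predictor → (1.008000, -2.092000)
  k2 = (-2.092000, -2.520000)
  → (0.912960, -1.998400)
0.240000: (0.912960, -1.998400)
  k1 = (-1.998400, -2.282400)
  predictor → (0.433344, -2.546176)
  k2 = (-2.546176, -1.083360)
  → (0.367611, -2.402291)
(p(0.48), q(0.48)) ≈ (0.3676, -2.4023)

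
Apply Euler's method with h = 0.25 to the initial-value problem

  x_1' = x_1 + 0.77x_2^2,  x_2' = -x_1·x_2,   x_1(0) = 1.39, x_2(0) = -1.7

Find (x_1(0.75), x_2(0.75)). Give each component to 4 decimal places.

3.9233, -0.1060

Euler on (x_1,x_2): x_1_{n+1} = x_1_n + h·x_1', x_2_{n+1} = x_2_n + h·x_2'.
0.000000: (1.390000, -1.700000); f=(3.615300, 2.363000) → (2.293825, -1.109250)
0.250000: (2.293825, -1.109250); f=(3.241260, 2.544425) → (3.104140, -0.473144)
0.500000: (3.104140, -0.473144); f=(3.276516, 1.468704) → (3.923269, -0.105968)
(x_1(0.75), x_2(0.75)) ≈ (3.9233, -0.1060)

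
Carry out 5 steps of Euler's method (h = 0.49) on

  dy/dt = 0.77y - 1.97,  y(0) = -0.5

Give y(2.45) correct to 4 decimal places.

-12.5996

Euler: y_{n+1} = y_n + h·f(t_n, y_n).
t=0.000000, y=-0.500000: f=-2.355000 → y ← -0.500000 + 0.49·(-2.355000) = -1.653950
t=0.490000, y=-1.653950: f=-3.243542 → y ← -1.653950 + 0.49·(-3.243542) = -3.243285
t=0.980000, y=-3.243285: f=-4.467330 → y ← -3.243285 + 0.49·(-4.467330) = -5.432277
t=1.470000, y=-5.432277: f=-6.152853 → y ← -5.432277 + 0.49·(-6.152853) = -8.447175
t=1.960000, y=-8.447175: f=-8.474325 → y ← -8.447175 + 0.49·(-8.474325) = -12.599594
y(2.45) ≈ -12.5996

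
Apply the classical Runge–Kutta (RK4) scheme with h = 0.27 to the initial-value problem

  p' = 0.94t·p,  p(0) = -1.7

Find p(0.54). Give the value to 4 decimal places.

-1.9497

RK4: k1 = f(t_n, p_n); k2 = f(t_n + h/2, p_n + (h/2)·k1); k3 = f(t_n + h/2, p_n + (h/2)·k2); k4 = f(t_n + h, p_n + h·k3); p_{n+1} = p_n + (h/6)·(k1 + 2k2 + 2k3 + k4).
t=0.000000, p=-1.700000:
  k1 = f(0.000000, -1.700000) = 0.000000
  k2 = f(0.135000, -1.700000) = -0.215730
  k3 = f(0.135000, -1.729124) = -0.219426
  k4 = f(0.270000, -1.759245) = -0.446496
  p ← -1.700000 + (0.27/6)·(k1 + 2k2 + 2k3 + k4) = -1.759256
t=0.270000, p=-1.759256:
  k1 = f(0.270000, -1.759256) = -0.446499
  k2 = f(0.405000, -1.819534) = -0.692697
  k3 = f(0.405000, -1.852770) = -0.705350
  k4 = f(0.540000, -1.949701) = -0.989668
  p ← -1.759256 + (0.27/6)·(k1 + 2k2 + 2k3 + k4) = -1.949708
p(0.54) ≈ -1.9497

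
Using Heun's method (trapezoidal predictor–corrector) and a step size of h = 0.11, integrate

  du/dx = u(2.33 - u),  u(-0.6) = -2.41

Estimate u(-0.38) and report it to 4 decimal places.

Heun: k1 = f(x_n, u_n); k2 = f(x_n + h, u_n + h·k1); u_{n+1} = u_n + (h/2)·(k1 + k2).
x=-0.600000, u=-2.410000:
  k1 = f(-0.600000, -2.410000) = -11.423400
  k2 = f(-0.490000, -3.666574) = -21.986882
  u ← -2.410000 + (0.11/2)·(-11.423400 + (-21.986882)) = -4.247566
x=-0.490000, u=-4.247566:
  k1 = f(-0.490000, -4.247566) = -27.938641
  k2 = f(-0.380000, -7.320816) = -70.651848
  u ← -4.247566 + (0.11/2)·(-27.938641 + (-70.651848)) = -9.670042
u(-0.38) ≈ -9.6700

-9.6700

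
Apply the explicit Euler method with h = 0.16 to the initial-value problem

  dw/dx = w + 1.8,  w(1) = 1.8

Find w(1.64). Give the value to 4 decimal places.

Euler: w_{n+1} = w_n + h·f(x_n, w_n).
x=1.000000, w=1.800000: f=3.600000 → w ← 1.800000 + 0.16·3.600000 = 2.376000
x=1.160000, w=2.376000: f=4.176000 → w ← 2.376000 + 0.16·4.176000 = 3.044160
x=1.320000, w=3.044160: f=4.844160 → w ← 3.044160 + 0.16·4.844160 = 3.819226
x=1.480000, w=3.819226: f=5.619226 → w ← 3.819226 + 0.16·5.619226 = 4.718302
w(1.64) ≈ 4.7183

4.7183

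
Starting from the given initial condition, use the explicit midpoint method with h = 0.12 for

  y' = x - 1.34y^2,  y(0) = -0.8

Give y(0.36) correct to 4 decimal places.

Midpoint: k1 = f(x_n, y_n); k2 = f(x_n + h/2, y_n + (h/2)·k1); y_{n+1} = y_n + h·k2.
x=0.000000, y=-0.800000:
  k1 = f(0.000000, -0.800000) = -0.857600
  k2 = f(0.060000, -0.851456) = -0.911470
  y ← -0.800000 + 0.12·(-0.911470) = -0.909376
x=0.120000, y=-0.909376:
  k1 = f(0.120000, -0.909376) = -0.988134
  k2 = f(0.180000, -0.968664) = -1.077336
  y ← -0.909376 + 0.12·(-1.077336) = -1.038657
x=0.240000, y=-1.038657:
  k1 = f(0.240000, -1.038657) = -1.205602
  k2 = f(0.300000, -1.110993) = -1.353969
  y ← -1.038657 + 0.12·(-1.353969) = -1.201133
y(0.36) ≈ -1.2011

-1.2011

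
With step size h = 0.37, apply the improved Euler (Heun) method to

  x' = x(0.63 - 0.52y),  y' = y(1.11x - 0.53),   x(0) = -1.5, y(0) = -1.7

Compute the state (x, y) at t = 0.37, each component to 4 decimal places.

-2.2648, -0.8249

Heun on (x,y): k1 = f(t_n, state_n); k2 = f(t_n + h, state_n + h·k1); state_{n+1} = state_n + (h/2)·(k1 + k2).
0.000000: (-1.500000, -1.700000)
  k1 = (-2.271000, 3.731500)
  predictor → (-2.340270, -0.319345)
  k2 = (-1.862994, 0.998815)
  → (-2.264789, -0.824892)
(x(0.37), y(0.37)) ≈ (-2.2648, -0.8249)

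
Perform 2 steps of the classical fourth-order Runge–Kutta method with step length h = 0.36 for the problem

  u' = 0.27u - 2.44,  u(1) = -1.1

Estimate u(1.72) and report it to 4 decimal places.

-3.2752

RK4: k1 = f(x_n, u_n); k2 = f(x_n + h/2, u_n + (h/2)·k1); k3 = f(x_n + h/2, u_n + (h/2)·k2); k4 = f(x_n + h, u_n + h·k3); u_{n+1} = u_n + (h/6)·(k1 + 2k2 + 2k3 + k4).
x=1.000000, u=-1.100000:
  k1 = f(1.000000, -1.100000) = -2.737000
  k2 = f(1.180000, -1.592660) = -2.870018
  k3 = f(1.180000, -1.616603) = -2.876483
  k4 = f(1.360000, -2.135534) = -3.016594
  u ← -1.100000 + (0.36/6)·(k1 + 2k2 + 2k3 + k4) = -2.134796
x=1.360000, u=-2.134796:
  k1 = f(1.360000, -2.134796) = -3.016395
  k2 = f(1.540000, -2.677747) = -3.162992
  k3 = f(1.540000, -2.704134) = -3.170116
  k4 = f(1.720000, -3.276038) = -3.324530
  u ← -2.134796 + (0.36/6)·(k1 + 2k2 + 2k3 + k4) = -3.275224
u(1.72) ≈ -3.2752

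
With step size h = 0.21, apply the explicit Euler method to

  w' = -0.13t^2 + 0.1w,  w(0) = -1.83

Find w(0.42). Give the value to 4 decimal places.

-1.9089

Euler: w_{n+1} = w_n + h·f(t_n, w_n).
t=0.000000, w=-1.830000: f=-0.183000 → w ← -1.830000 + 0.21·(-0.183000) = -1.868430
t=0.210000, w=-1.868430: f=-0.192576 → w ← -1.868430 + 0.21·(-0.192576) = -1.908871
w(0.42) ≈ -1.9089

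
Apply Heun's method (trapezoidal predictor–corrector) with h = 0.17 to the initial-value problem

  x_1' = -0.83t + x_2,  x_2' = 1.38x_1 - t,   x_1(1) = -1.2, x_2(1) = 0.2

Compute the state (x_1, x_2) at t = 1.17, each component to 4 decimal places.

Heun on (x_1,x_2): k1 = f(t_n, state_n); k2 = f(t_n + h, state_n + h·k1); state_{n+1} = state_n + (h/2)·(k1 + k2).
1.000000: (-1.200000, 0.200000)
  k1 = (-0.630000, -2.656000)
  predictor → (-1.307100, -0.251520)
  k2 = (-1.222620, -2.973798)
  → (-1.357473, -0.278533)
(x_1(1.17), x_2(1.17)) ≈ (-1.3575, -0.2785)

-1.3575, -0.2785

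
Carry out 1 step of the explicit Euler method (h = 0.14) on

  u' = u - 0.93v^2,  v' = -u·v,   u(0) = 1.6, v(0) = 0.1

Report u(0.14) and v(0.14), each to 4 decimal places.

Euler on (u,v): u_{n+1} = u_n + h·u', v_{n+1} = v_n + h·v'.
0.000000: (1.600000, 0.100000); f=(1.590700, -0.160000) → (1.822698, 0.077600)
(u(0.14), v(0.14)) ≈ (1.8227, 0.0776)

1.8227, 0.0776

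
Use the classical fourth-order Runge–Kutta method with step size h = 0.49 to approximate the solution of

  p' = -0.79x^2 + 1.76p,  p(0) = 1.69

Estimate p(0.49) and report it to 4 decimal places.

3.9564

RK4: k1 = f(x_n, p_n); k2 = f(x_n + h/2, p_n + (h/2)·k1); k3 = f(x_n + h/2, p_n + (h/2)·k2); k4 = f(x_n + h, p_n + h·k3); p_{n+1} = p_n + (h/6)·(k1 + 2k2 + 2k3 + k4).
x=0.000000, p=1.690000:
  k1 = f(0.000000, 1.690000) = 2.974400
  k2 = f(0.245000, 2.418728) = 4.209542
  k3 = f(0.245000, 2.721338) = 4.742135
  k4 = f(0.490000, 4.013646) = 6.874338
  p ← 1.690000 + (0.49/6)·(k1 + 2k2 + 2k3 + k4) = 3.956421
p(0.49) ≈ 3.9564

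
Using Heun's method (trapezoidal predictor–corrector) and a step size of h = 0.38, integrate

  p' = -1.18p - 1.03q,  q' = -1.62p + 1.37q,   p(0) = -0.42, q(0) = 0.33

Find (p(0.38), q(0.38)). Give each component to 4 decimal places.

-0.4583, 0.8542

Heun on (p,q): k1 = f(x_n, state_n); k2 = f(x_n + h, state_n + h·k1); state_{n+1} = state_n + (h/2)·(k1 + k2).
0.000000: (-0.420000, 0.330000)
  k1 = (0.155700, 1.132500)
  predictor → (-0.360834, 0.760350)
  k2 = (-0.357376, 1.626231)
  → (-0.458319, 0.854159)
(p(0.38), q(0.38)) ≈ (-0.4583, 0.8542)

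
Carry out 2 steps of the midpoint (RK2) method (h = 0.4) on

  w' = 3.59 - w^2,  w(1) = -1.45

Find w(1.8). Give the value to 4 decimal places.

0.8856

Midpoint: k1 = f(t_n, w_n); k2 = f(t_n + h/2, w_n + (h/2)·k1); w_{n+1} = w_n + h·k2.
t=1.000000, w=-1.450000:
  k1 = f(1.000000, -1.450000) = 1.487500
  k2 = f(1.200000, -1.152500) = 2.261744
  w ← -1.450000 + 0.4·2.261744 = -0.545302
t=1.400000, w=-0.545302:
  k1 = f(1.400000, -0.545302) = 3.292645
  k2 = f(1.600000, 0.113227) = 3.577180
  w ← -0.545302 + 0.4·3.577180 = 0.885569
w(1.8) ≈ 0.8856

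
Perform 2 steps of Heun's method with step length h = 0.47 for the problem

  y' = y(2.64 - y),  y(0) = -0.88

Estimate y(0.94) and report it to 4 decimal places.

-104.0499

Heun: k1 = f(x_n, y_n); k2 = f(x_n + h, y_n + h·k1); y_{n+1} = y_n + (h/2)·(k1 + k2).
x=0.000000, y=-0.880000:
  k1 = f(0.000000, -0.880000) = -3.097600
  k2 = f(0.470000, -2.335872) = -11.623000
  y ← -0.880000 + (0.47/2)·(-3.097600 + (-11.623000)) = -4.339341
x=0.470000, y=-4.339341:
  k1 = f(0.470000, -4.339341) = -30.285741
  k2 = f(0.940000, -18.573639) = -394.014480
  y ← -4.339341 + (0.47/2)·(-30.285741 + (-394.014480)) = -104.049893
y(0.94) ≈ -104.0499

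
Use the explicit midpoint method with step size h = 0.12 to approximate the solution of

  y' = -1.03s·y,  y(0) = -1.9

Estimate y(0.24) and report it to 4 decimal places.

-1.8443

Midpoint: k1 = f(s_n, y_n); k2 = f(s_n + h/2, y_n + (h/2)·k1); y_{n+1} = y_n + h·k2.
s=0.000000, y=-1.900000:
  k1 = f(0.000000, -1.900000) = 0.000000
  k2 = f(0.060000, -1.900000) = 0.117420
  y ← -1.900000 + 0.12·0.117420 = -1.885910
s=0.120000, y=-1.885910:
  k1 = f(0.120000, -1.885910) = 0.233098
  k2 = f(0.180000, -1.871924) = 0.347055
  y ← -1.885910 + 0.12·0.347055 = -1.844263
y(0.24) ≈ -1.8443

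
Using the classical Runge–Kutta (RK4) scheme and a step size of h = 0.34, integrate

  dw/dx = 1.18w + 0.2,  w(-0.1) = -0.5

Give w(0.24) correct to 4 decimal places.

RK4: k1 = f(x_n, w_n); k2 = f(x_n + h/2, w_n + (h/2)·k1); k3 = f(x_n + h/2, w_n + (h/2)·k2); k4 = f(x_n + h, w_n + h·k3); w_{n+1} = w_n + (h/6)·(k1 + 2k2 + 2k3 + k4).
x=-0.100000, w=-0.500000:
  k1 = f(-0.100000, -0.500000) = -0.390000
  k2 = f(0.070000, -0.566300) = -0.468234
  k3 = f(0.070000, -0.579600) = -0.483928
  k4 = f(0.240000, -0.664535) = -0.584152
  w ← -0.500000 + (0.34/6)·(k1 + 2k2 + 2k3 + k4) = -0.663114
w(0.24) ≈ -0.6631

-0.6631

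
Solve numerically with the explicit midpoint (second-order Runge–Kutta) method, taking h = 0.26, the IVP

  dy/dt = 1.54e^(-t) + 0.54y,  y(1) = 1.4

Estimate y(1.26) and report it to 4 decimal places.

Midpoint: k1 = f(t_n, y_n); k2 = f(t_n + h/2, y_n + (h/2)·k1); y_{n+1} = y_n + h·k2.
t=1.000000, y=1.400000:
  k1 = f(1.000000, 1.400000) = 1.322534
  k2 = f(1.130000, 1.571929) = 1.346313
  y ← 1.400000 + 0.26·1.346313 = 1.750041
y(1.26) ≈ 1.7500

1.7500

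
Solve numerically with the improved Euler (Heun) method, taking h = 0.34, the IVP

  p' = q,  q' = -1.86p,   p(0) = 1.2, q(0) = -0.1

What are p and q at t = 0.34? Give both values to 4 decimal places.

Heun on (p,q): k1 = f(t_n, state_n); k2 = f(t_n + h, state_n + h·k1); state_{n+1} = state_n + (h/2)·(k1 + k2).
0.000000: (1.200000, -0.100000)
  k1 = (-0.100000, -2.232000)
  predictor → (1.166000, -0.858880)
  k2 = (-0.858880, -2.168760)
  → (1.036990, -0.848129)
(p(0.34), q(0.34)) ≈ (1.0370, -0.8481)

1.0370, -0.8481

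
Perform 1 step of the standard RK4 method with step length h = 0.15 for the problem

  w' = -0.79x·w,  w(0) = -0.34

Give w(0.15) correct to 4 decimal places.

RK4: k1 = f(x_n, w_n); k2 = f(x_n + h/2, w_n + (h/2)·k1); k3 = f(x_n + h/2, w_n + (h/2)·k2); k4 = f(x_n + h, w_n + h·k3); w_{n+1} = w_n + (h/6)·(k1 + 2k2 + 2k3 + k4).
x=0.000000, w=-0.340000:
  k1 = f(0.000000, -0.340000) = 0.000000
  k2 = f(0.075000, -0.340000) = 0.020145
  k3 = f(0.075000, -0.338489) = 0.020055
  k4 = f(0.150000, -0.336992) = 0.039934
  w ← -0.340000 + (0.15/6)·(k1 + 2k2 + 2k3 + k4) = -0.336992
w(0.15) ≈ -0.3370

-0.3370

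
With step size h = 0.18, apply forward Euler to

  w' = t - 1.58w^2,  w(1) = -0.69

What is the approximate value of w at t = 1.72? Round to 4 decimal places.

Euler: w_{n+1} = w_n + h·f(t_n, w_n).
t=1.000000, w=-0.690000: f=0.247762 → w ← -0.690000 + 0.18·0.247762 = -0.645403
t=1.180000, w=-0.645403: f=0.521859 → w ← -0.645403 + 0.18·0.521859 = -0.551468
t=1.360000, w=-0.551468: f=0.879495 → w ← -0.551468 + 0.18·0.879495 = -0.393159
t=1.540000, w=-0.393159: f=1.295773 → w ← -0.393159 + 0.18·1.295773 = -0.159920
w(1.72) ≈ -0.1599

-0.1599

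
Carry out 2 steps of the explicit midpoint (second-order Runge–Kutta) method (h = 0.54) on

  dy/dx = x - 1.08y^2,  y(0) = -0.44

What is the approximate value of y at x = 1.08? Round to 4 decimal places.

Midpoint: k1 = f(x_n, y_n); k2 = f(x_n + h/2, y_n + (h/2)·k1); y_{n+1} = y_n + h·k2.
x=0.000000, y=-0.440000:
  k1 = f(0.000000, -0.440000) = -0.209088
  k2 = f(0.270000, -0.496454) = 0.003816
  y ← -0.440000 + 0.54·0.003816 = -0.437939
x=0.540000, y=-0.437939:
  k1 = f(0.540000, -0.437939) = 0.332866
  k2 = f(0.810000, -0.348065) = 0.679159
  y ← -0.437939 + 0.54·0.679159 = -0.071194
y(1.08) ≈ -0.0712

-0.0712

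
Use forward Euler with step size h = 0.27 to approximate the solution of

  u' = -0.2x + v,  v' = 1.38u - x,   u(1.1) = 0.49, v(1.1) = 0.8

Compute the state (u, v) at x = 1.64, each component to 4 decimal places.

0.7577, 0.5566

Euler on (u,v): u_{n+1} = u_n + h·u', v_{n+1} = v_n + h·v'.
1.100000: (0.490000, 0.800000); f=(0.580000, -0.423800) → (0.646600, 0.685574)
1.370000: (0.646600, 0.685574); f=(0.411574, -0.477692) → (0.757725, 0.556597)
(u(1.64), v(1.64)) ≈ (0.7577, 0.5566)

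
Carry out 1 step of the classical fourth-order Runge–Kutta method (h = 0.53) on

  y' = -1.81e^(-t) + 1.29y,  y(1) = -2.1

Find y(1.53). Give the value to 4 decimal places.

RK4: k1 = f(t_n, y_n); k2 = f(t_n + h/2, y_n + (h/2)·k1); k3 = f(t_n + h/2, y_n + (h/2)·k2); k4 = f(t_n + h, y_n + h·k3); y_{n+1} = y_n + (h/6)·(k1 + 2k2 + 2k3 + k4).
t=1.000000, y=-2.100000:
  k1 = f(1.000000, -2.100000) = -3.374862
  k2 = f(1.265000, -2.994338) = -4.373550
  k3 = f(1.265000, -3.258991) = -4.714951
  k4 = f(1.530000, -4.598924) = -6.324542
  y ← -2.100000 + (0.53/6)·(k1 + 2k2 + 2k3 + k4) = -4.562416
y(1.53) ≈ -4.5624

-4.5624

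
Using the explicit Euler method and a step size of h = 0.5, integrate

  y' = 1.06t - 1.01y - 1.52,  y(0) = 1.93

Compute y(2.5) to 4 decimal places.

0.2127

Euler: y_{n+1} = y_n + h·f(t_n, y_n).
t=0.000000, y=1.930000: f=-3.469300 → y ← 1.930000 + 0.5·(-3.469300) = 0.195350
t=0.500000, y=0.195350: f=-1.187303 → y ← 0.195350 + 0.5·(-1.187303) = -0.398302
t=1.000000, y=-0.398302: f=-0.057715 → y ← -0.398302 + 0.5·(-0.057715) = -0.427159
t=1.500000, y=-0.427159: f=0.501431 → y ← -0.427159 + 0.5·0.501431 = -0.176444
t=2.000000, y=-0.176444: f=0.778208 → y ← -0.176444 + 0.5·0.778208 = 0.212660
y(2.5) ≈ 0.2127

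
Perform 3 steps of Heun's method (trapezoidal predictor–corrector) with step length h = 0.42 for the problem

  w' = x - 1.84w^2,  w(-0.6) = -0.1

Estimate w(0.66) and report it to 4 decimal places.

Heun: k1 = f(x_n, w_n); k2 = f(x_n + h, w_n + h·k1); w_{n+1} = w_n + (h/2)·(k1 + k2).
x=-0.600000, w=-0.100000:
  k1 = f(-0.600000, -0.100000) = -0.618400
  k2 = f(-0.180000, -0.359728) = -0.418104
  w ← -0.100000 + (0.42/2)·(-0.618400 + (-0.418104)) = -0.317666
x=-0.180000, w=-0.317666:
  k1 = f(-0.180000, -0.317666) = -0.365677
  k2 = f(0.240000, -0.471250) = -0.168621
  w ← -0.317666 + (0.42/2)·(-0.365677 + (-0.168621)) = -0.429868
x=0.240000, w=-0.429868:
  k1 = f(0.240000, -0.429868) = -0.100008
  k2 = f(0.660000, -0.471872) = 0.250300
  w ← -0.429868 + (0.42/2)·(-0.100008 + 0.250300) = -0.398307
w(0.66) ≈ -0.3983

-0.3983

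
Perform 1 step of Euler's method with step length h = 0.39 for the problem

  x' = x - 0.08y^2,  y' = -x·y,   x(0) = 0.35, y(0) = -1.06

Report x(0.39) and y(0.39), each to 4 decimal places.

Euler on (x,y): x_{n+1} = x_n + h·x', y_{n+1} = y_n + h·y'.
0.000000: (0.350000, -1.060000); f=(0.260112, 0.371000) → (0.451444, -0.915310)
(x(0.39), y(0.39)) ≈ (0.4514, -0.9153)

0.4514, -0.9153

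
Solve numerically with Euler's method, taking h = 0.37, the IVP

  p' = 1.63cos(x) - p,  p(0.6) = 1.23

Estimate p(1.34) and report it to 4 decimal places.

1.1427

Euler: p_{n+1} = p_n + h·f(x_n, p_n).
x=0.600000, p=1.230000: f=0.115297 → p ← 1.230000 + 0.37·0.115297 = 1.272660
x=0.970000, p=1.272660: f=-0.351222 → p ← 1.272660 + 0.37·(-0.351222) = 1.142708
p(1.34) ≈ 1.1427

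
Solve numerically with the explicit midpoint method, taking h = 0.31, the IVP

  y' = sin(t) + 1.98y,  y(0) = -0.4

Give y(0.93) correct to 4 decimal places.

-1.6108

Midpoint: k1 = f(t_n, y_n); k2 = f(t_n + h/2, y_n + (h/2)·k1); y_{n+1} = y_n + h·k2.
t=0.000000, y=-0.400000:
  k1 = f(0.000000, -0.400000) = -0.792000
  k2 = f(0.155000, -0.522760) = -0.880685
  y ← -0.400000 + 0.31·(-0.880685) = -0.673012
t=0.310000, y=-0.673012:
  k1 = f(0.310000, -0.673012) = -1.027506
  k2 = f(0.465000, -0.832276) = -1.199483
  y ← -0.673012 + 0.31·(-1.199483) = -1.044852
t=0.620000, y=-1.044852:
  k1 = f(0.620000, -1.044852) = -1.487772
  k2 = f(0.775000, -1.275457) = -1.825688
  y ← -1.044852 + 0.31·(-1.825688) = -1.610815
y(0.93) ≈ -1.6108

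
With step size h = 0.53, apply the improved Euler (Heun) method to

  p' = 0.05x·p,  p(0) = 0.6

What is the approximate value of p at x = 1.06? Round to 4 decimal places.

0.6171

Heun: k1 = f(x_n, p_n); k2 = f(x_n + h, p_n + h·k1); p_{n+1} = p_n + (h/2)·(k1 + k2).
x=0.000000, p=0.600000:
  k1 = f(0.000000, 0.600000) = 0.000000
  k2 = f(0.530000, 0.600000) = 0.015900
  p ← 0.600000 + (0.53/2)·(0.000000 + 0.015900) = 0.604213
x=0.530000, p=0.604213:
  k1 = f(0.530000, 0.604213) = 0.016012
  k2 = f(1.060000, 0.612700) = 0.032473
  p ← 0.604213 + (0.53/2)·(0.016012 + 0.032473) = 0.617062
p(1.06) ≈ 0.6171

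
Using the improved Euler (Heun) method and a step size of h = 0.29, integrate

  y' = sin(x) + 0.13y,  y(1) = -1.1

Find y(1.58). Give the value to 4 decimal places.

-0.6204

Heun: k1 = f(x_n, y_n); k2 = f(x_n + h, y_n + h·k1); y_{n+1} = y_n + (h/2)·(k1 + k2).
x=1.000000, y=-1.100000:
  k1 = f(1.000000, -1.100000) = 0.698471
  k2 = f(1.290000, -0.897443) = 0.844167
  y ← -1.100000 + (0.29/2)·(0.698471 + 0.844167) = -0.876317
x=1.290000, y=-0.876317:
  k1 = f(1.290000, -0.876317) = 0.846914
  k2 = f(1.580000, -0.630712) = 0.917965
  y ← -0.876317 + (0.29/2)·(0.846914 + 0.917965) = -0.620410
y(1.58) ≈ -0.6204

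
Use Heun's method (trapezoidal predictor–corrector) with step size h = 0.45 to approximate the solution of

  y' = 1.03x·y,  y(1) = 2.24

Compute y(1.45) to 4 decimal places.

3.8607

Heun: k1 = f(x_n, y_n); k2 = f(x_n + h, y_n + h·k1); y_{n+1} = y_n + (h/2)·(k1 + k2).
x=1.000000, y=2.240000:
  k1 = f(1.000000, 2.240000) = 2.307200
  k2 = f(1.450000, 3.278240) = 4.896051
  y ← 2.240000 + (0.45/2)·(2.307200 + 4.896051) = 3.860732
y(1.45) ≈ 3.8607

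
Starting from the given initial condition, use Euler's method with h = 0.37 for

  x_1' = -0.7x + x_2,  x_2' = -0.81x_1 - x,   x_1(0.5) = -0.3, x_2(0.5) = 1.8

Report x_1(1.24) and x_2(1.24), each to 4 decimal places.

Euler on (x_1,x_2): x_1_{n+1} = x_1_n + h·x_1', x_2_{n+1} = x_2_n + h·x_2'.
0.500000: (-0.300000, 1.800000); f=(1.450000, -0.257000) → (0.236500, 1.704910)
0.870000: (0.236500, 1.704910); f=(1.095910, -1.061565) → (0.641987, 1.312131)
(x_1(1.24), x_2(1.24)) ≈ (0.6420, 1.3121)

0.6420, 1.3121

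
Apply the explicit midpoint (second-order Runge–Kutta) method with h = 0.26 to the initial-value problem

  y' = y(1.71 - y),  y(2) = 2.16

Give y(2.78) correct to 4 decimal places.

Midpoint: k1 = f(t_n, y_n); k2 = f(t_n + h/2, y_n + (h/2)·k1); y_{n+1} = y_n + h·k2.
t=2.000000, y=2.160000:
  k1 = f(2.000000, 2.160000) = -0.972000
  k2 = f(2.130000, 2.033640) = -0.658167
  y ← 2.160000 + 0.26·(-0.658167) = 1.988877
t=2.260000, y=1.988877:
  k1 = f(2.260000, 1.988877) = -0.554651
  k2 = f(2.390000, 1.916772) = -0.396335
  y ← 1.988877 + 0.26·(-0.396335) = 1.885830
t=2.520000, y=1.885830:
  k1 = f(2.520000, 1.885830) = -0.331585
  k2 = f(2.650000, 1.842724) = -0.244573
  y ← 1.885830 + 0.26·(-0.244573) = 1.822241
y(2.78) ≈ 1.8222

1.8222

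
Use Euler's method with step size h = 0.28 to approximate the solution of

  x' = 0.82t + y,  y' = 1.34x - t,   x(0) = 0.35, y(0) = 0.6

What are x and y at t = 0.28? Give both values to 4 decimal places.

0.5180, 0.7313

Euler on (x,y): x_{n+1} = x_n + h·x', y_{n+1} = y_n + h·y'.
0.000000: (0.350000, 0.600000); f=(0.600000, 0.469000) → (0.518000, 0.731320)
(x(0.28), y(0.28)) ≈ (0.5180, 0.7313)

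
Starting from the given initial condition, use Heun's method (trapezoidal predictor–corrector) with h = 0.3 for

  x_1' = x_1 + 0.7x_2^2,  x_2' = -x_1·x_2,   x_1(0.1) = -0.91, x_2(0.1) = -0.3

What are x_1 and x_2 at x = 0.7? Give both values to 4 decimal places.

Heun on (x_1,x_2): k1 = f(x_n, state_n); k2 = f(x_n + h, state_n + h·k1); state_{n+1} = state_n + (h/2)·(k1 + k2).
0.100000: (-0.910000, -0.300000)
  k1 = (-0.847000, -0.273000)
  predictor → (-1.164100, -0.381900)
  k2 = (-1.062007, -0.444570)
  → (-1.196351, -0.407635)
0.400000: (-1.196351, -0.407635)
  k1 = (-1.080034, -0.487675)
  predictor → (-1.520361, -0.553938)
  k2 = (-1.305568, -0.842186)
  → (-1.554191, -0.607115)
(x_1(0.7), x_2(0.7)) ≈ (-1.5542, -0.6071)

-1.5542, -0.6071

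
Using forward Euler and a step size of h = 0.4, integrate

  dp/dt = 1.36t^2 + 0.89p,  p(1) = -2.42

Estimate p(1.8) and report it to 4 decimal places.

-2.6458

Euler: p_{n+1} = p_n + h·f(t_n, p_n).
t=1.000000, p=-2.420000: f=-0.793800 → p ← -2.420000 + 0.4·(-0.793800) = -2.737520
t=1.400000, p=-2.737520: f=0.229207 → p ← -2.737520 + 0.4·0.229207 = -2.645837
p(1.8) ≈ -2.6458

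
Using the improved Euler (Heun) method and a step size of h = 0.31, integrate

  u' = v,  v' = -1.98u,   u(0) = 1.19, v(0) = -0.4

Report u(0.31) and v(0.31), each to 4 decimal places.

0.9528, -1.0924

Heun on (u,v): k1 = f(s_n, state_n); k2 = f(s_n + h, state_n + h·k1); state_{n+1} = state_n + (h/2)·(k1 + k2).
0.000000: (1.190000, -0.400000)
  k1 = (-0.400000, -2.356200)
  predictor → (1.066000, -1.130422)
  k2 = (-1.130422, -2.110680)
  → (0.952785, -1.092366)
(u(0.31), v(0.31)) ≈ (0.9528, -1.0924)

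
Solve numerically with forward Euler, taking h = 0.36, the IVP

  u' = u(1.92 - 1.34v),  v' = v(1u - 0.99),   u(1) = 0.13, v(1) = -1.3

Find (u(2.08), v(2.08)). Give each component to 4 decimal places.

1.2911, -0.5900

Euler on (u,v): u_{n+1} = u_n + h·u', v_{n+1} = v_n + h·v'.
1.000000: (0.130000, -1.300000); f=(0.476060, 1.118000) → (0.301382, -0.897520)
1.360000: (0.301382, -0.897520); f=(0.941117, 0.618049) → (0.640184, -0.675022)
1.720000: (0.640184, -0.675022); f=(1.808219, 0.236134) → (1.291142, -0.590014)
(u(2.08), v(2.08)) ≈ (1.2911, -0.5900)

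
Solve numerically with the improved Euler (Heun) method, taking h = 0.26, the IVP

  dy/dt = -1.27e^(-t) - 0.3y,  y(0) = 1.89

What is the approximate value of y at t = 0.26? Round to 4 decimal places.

Heun: k1 = f(t_n, y_n); k2 = f(t_n + h, y_n + h·k1); y_{n+1} = y_n + (h/2)·(k1 + k2).
t=0.000000, y=1.890000:
  k1 = f(0.000000, 1.890000) = -1.837000
  k2 = f(0.260000, 1.412380) = -1.402950
  y ← 1.890000 + (0.26/2)·(-1.837000 + (-1.402950)) = 1.468807
y(0.26) ≈ 1.4688

1.4688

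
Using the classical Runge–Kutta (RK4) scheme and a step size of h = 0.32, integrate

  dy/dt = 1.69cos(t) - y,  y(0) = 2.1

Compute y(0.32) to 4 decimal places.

1.9792

RK4: k1 = f(t_n, y_n); k2 = f(t_n + h/2, y_n + (h/2)·k1); k3 = f(t_n + h/2, y_n + (h/2)·k2); k4 = f(t_n + h, y_n + h·k3); y_{n+1} = y_n + (h/6)·(k1 + 2k2 + 2k3 + k4).
t=0.000000, y=2.100000:
  k1 = f(0.000000, 2.100000) = -0.410000
  k2 = f(0.160000, 2.034400) = -0.365986
  k3 = f(0.160000, 2.041442) = -0.373028
  k4 = f(0.320000, 1.980631) = -0.376423
  y ← 2.100000 + (0.32/6)·(k1 + 2k2 + 2k3 + k4) = 1.979229
y(0.32) ≈ 1.9792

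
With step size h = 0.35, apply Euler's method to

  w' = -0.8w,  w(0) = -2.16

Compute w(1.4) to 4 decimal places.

Euler: w_{n+1} = w_n + h·f(x_n, w_n).
x=0.000000, w=-2.160000: f=1.728000 → w ← -2.160000 + 0.35·1.728000 = -1.555200
x=0.350000, w=-1.555200: f=1.244160 → w ← -1.555200 + 0.35·1.244160 = -1.119744
x=0.700000, w=-1.119744: f=0.895795 → w ← -1.119744 + 0.35·0.895795 = -0.806216
x=1.050000, w=-0.806216: f=0.644973 → w ← -0.806216 + 0.35·0.644973 = -0.580475
w(1.4) ≈ -0.5805

-0.5805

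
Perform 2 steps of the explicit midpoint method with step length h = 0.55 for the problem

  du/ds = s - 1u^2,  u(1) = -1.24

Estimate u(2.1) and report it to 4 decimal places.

Midpoint: k1 = f(s_n, u_n); k2 = f(s_n + h/2, u_n + (h/2)·k1); u_{n+1} = u_n + h·k2.
s=1.000000, u=-1.240000:
  k1 = f(1.000000, -1.240000) = -0.537600
  k2 = f(1.275000, -1.387840) = -0.651100
  u ← -1.240000 + 0.55·(-0.651100) = -1.598105
s=1.550000, u=-1.598105:
  k1 = f(1.550000, -1.598105) = -1.003939
  k2 = f(1.825000, -1.874188) = -1.687582
  u ← -1.598105 + 0.55·(-1.687582) = -2.526275
u(2.1) ≈ -2.5263

-2.5263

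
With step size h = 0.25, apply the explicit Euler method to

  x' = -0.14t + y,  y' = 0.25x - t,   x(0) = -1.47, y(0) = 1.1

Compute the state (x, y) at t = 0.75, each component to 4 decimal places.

-0.7515, 0.6865

Euler on (x,y): x_{n+1} = x_n + h·x', y_{n+1} = y_n + h·y'.
0.000000: (-1.470000, 1.100000); f=(1.100000, -0.367500) → (-1.195000, 1.008125)
0.250000: (-1.195000, 1.008125); f=(0.973125, -0.548750) → (-0.951719, 0.870938)
0.500000: (-0.951719, 0.870938); f=(0.800938, -0.737930) → (-0.751484, 0.686455)
(x(0.75), y(0.75)) ≈ (-0.7515, 0.6865)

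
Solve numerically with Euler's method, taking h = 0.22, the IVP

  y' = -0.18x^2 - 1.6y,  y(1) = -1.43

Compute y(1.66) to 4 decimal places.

-0.5260

Euler: y_{n+1} = y_n + h·f(x_n, y_n).
x=1.000000, y=-1.430000: f=2.108000 → y ← -1.430000 + 0.22·2.108000 = -0.966240
x=1.220000, y=-0.966240: f=1.278072 → y ← -0.966240 + 0.22·1.278072 = -0.685064
x=1.440000, y=-0.685064: f=0.722855 → y ← -0.685064 + 0.22·0.722855 = -0.526036
y(1.66) ≈ -0.5260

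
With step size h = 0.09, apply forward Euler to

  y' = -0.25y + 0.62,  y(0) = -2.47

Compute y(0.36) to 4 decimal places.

-2.0393

Euler: y_{n+1} = y_n + h·f(x_n, y_n).
x=0.000000, y=-2.470000: f=1.237500 → y ← -2.470000 + 0.09·1.237500 = -2.358625
x=0.090000, y=-2.358625: f=1.209656 → y ← -2.358625 + 0.09·1.209656 = -2.249756
x=0.180000, y=-2.249756: f=1.182439 → y ← -2.249756 + 0.09·1.182439 = -2.143336
x=0.270000, y=-2.143336: f=1.155834 → y ← -2.143336 + 0.09·1.155834 = -2.039311
y(0.36) ≈ -2.0393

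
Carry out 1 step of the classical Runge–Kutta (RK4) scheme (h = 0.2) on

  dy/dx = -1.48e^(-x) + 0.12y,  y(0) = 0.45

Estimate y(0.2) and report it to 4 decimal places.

0.1893

RK4: k1 = f(x_n, y_n); k2 = f(x_n + h/2, y_n + (h/2)·k1); k3 = f(x_n + h/2, y_n + (h/2)·k2); k4 = f(x_n + h, y_n + h·k3); y_{n+1} = y_n + (h/6)·(k1 + 2k2 + 2k3 + k4).
x=0.000000, y=0.450000:
  k1 = f(0.000000, 0.450000) = -1.426000
  k2 = f(0.100000, 0.307400) = -1.302271
  k3 = f(0.100000, 0.319773) = -1.300787
  k4 = f(0.200000, 0.189843) = -1.188940
  y ← 0.450000 + (0.2/6)·(k1 + 2k2 + 2k3 + k4) = 0.189298
y(0.2) ≈ 0.1893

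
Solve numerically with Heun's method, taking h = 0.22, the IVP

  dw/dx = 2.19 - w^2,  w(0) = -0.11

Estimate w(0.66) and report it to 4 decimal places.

1.0357

Heun: k1 = f(x_n, w_n); k2 = f(x_n + h, w_n + h·k1); w_{n+1} = w_n + (h/2)·(k1 + k2).
x=0.000000, w=-0.110000:
  k1 = f(0.000000, -0.110000) = 2.177900
  k2 = f(0.220000, 0.369138) = 2.053737
  w ← -0.110000 + (0.22/2)·(2.177900 + 2.053737) = 0.355480
x=0.220000, w=0.355480:
  k1 = f(0.220000, 0.355480) = 2.063634
  k2 = f(0.440000, 0.809480) = 1.534743
  w ← 0.355480 + (0.22/2)·(2.063634 + 1.534743) = 0.751302
x=0.440000, w=0.751302:
  k1 = f(0.440000, 0.751302) = 1.625546
  k2 = f(0.660000, 1.108922) = 0.960293
  w ← 0.751302 + (0.22/2)·(1.625546 + 0.960293) = 1.035744
w(0.66) ≈ 1.0357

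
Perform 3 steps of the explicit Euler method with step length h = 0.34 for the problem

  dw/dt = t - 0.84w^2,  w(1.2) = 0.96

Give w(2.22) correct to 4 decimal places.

1.4512

Euler: w_{n+1} = w_n + h·f(t_n, w_n).
t=1.200000, w=0.960000: f=0.425856 → w ← 0.960000 + 0.34·0.425856 = 1.104791
t=1.540000, w=1.104791: f=0.514727 → w ← 1.104791 + 0.34·0.514727 = 1.279798
t=1.880000, w=1.279798: f=0.504178 → w ← 1.279798 + 0.34·0.504178 = 1.451219
w(2.22) ≈ 1.4512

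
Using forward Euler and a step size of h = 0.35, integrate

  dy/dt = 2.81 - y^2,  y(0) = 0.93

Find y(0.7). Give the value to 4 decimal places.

1.6862

Euler: y_{n+1} = y_n + h·f(t_n, y_n).
t=0.000000, y=0.930000: f=1.945100 → y ← 0.930000 + 0.35·1.945100 = 1.610785
t=0.350000, y=1.610785: f=0.215372 → y ← 1.610785 + 0.35·0.215372 = 1.686165
y(0.7) ≈ 1.6862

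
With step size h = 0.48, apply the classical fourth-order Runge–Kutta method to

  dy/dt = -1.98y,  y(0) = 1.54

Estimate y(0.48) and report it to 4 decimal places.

RK4: k1 = f(t_n, y_n); k2 = f(t_n + h/2, y_n + (h/2)·k1); k3 = f(t_n + h/2, y_n + (h/2)·k2); k4 = f(t_n + h, y_n + h·k3); y_{n+1} = y_n + (h/6)·(k1 + 2k2 + 2k3 + k4).
t=0.000000, y=1.540000:
  k1 = f(0.000000, 1.540000) = -3.049200
  k2 = f(0.240000, 0.808192) = -1.600220
  k3 = f(0.240000, 1.155947) = -2.288775
  k4 = f(0.480000, 0.441388) = -0.873948
  y ← 1.540000 + (0.48/6)·(k1 + 2k2 + 2k3 + k4) = 0.603909
y(0.48) ≈ 0.6039

0.6039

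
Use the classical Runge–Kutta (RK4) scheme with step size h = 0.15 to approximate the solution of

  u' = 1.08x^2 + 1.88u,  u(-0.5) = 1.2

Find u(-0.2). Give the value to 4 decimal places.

RK4: k1 = f(x_n, u_n); k2 = f(x_n + h/2, u_n + (h/2)·k1); k3 = f(x_n + h/2, u_n + (h/2)·k2); k4 = f(x_n + h, u_n + h·k3); u_{n+1} = u_n + (h/6)·(k1 + 2k2 + 2k3 + k4).
x=-0.500000, u=1.200000:
  k1 = f(-0.500000, 1.200000) = 2.526000
  k2 = f(-0.425000, 1.389450) = 2.807241
  k3 = f(-0.425000, 1.410543) = 2.846896
  k4 = f(-0.350000, 1.627034) = 3.191125
  u ← 1.200000 + (0.15/6)·(k1 + 2k2 + 2k3 + k4) = 1.625635
x=-0.350000, u=1.625635:
  k1 = f(-0.350000, 1.625635) = 3.188494
  k2 = f(-0.275000, 1.864772) = 3.587446
  k3 = f(-0.275000, 1.894693) = 3.643699
  k4 = f(-0.200000, 2.172190) = 4.126917
  u ← 1.625635 + (0.15/6)·(k1 + 2k2 + 2k3 + k4) = 2.170077
u(-0.2) ≈ 2.1701

2.1701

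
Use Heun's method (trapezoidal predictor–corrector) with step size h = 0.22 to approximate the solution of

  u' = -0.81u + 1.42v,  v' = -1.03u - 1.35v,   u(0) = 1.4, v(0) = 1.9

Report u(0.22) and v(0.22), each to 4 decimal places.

1.5757, 1.1104

Heun on (u,v): k1 = f(x_n, state_n); k2 = f(x_n + h, state_n + h·k1); state_{n+1} = state_n + (h/2)·(k1 + k2).
0.000000: (1.400000, 1.900000)
  k1 = (1.564000, -4.007000)
  predictor → (1.744080, 1.018460)
  k2 = (0.033508, -3.171323)
  → (1.575726, 1.110384)
(u(0.22), v(0.22)) ≈ (1.5757, 1.1104)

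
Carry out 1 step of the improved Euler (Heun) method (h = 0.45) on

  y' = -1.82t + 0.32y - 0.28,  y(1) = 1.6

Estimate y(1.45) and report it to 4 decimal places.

Heun: k1 = f(t_n, y_n); k2 = f(t_n + h, y_n + h·k1); y_{n+1} = y_n + (h/2)·(k1 + k2).
t=1.000000, y=1.600000:
  k1 = f(1.000000, 1.600000) = -1.588000
  k2 = f(1.450000, 0.885400) = -2.635672
  y ← 1.600000 + (0.45/2)·(-1.588000 + (-2.635672)) = 0.649674
y(1.45) ≈ 0.6497

0.6497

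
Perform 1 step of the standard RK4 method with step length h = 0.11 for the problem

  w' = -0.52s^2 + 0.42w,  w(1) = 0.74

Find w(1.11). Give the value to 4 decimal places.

0.7098

RK4: k1 = f(s_n, w_n); k2 = f(s_n + h/2, w_n + (h/2)·k1); k3 = f(s_n + h/2, w_n + (h/2)·k2); k4 = f(s_n + h, w_n + h·k3); w_{n+1} = w_n + (h/6)·(k1 + 2k2 + 2k3 + k4).
s=1.000000, w=0.740000:
  k1 = f(1.000000, 0.740000) = -0.209200
  k2 = f(1.055000, 0.728494) = -0.272806
  k3 = f(1.055000, 0.724996) = -0.274275
  k4 = f(1.110000, 0.709830) = -0.342563
  w ← 0.740000 + (0.11/6)·(k1 + 2k2 + 2k3 + k4) = 0.709825
w(1.11) ≈ 0.7098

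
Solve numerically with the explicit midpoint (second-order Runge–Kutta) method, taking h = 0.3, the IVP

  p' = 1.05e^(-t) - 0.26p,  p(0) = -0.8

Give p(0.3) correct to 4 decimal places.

-0.4812

Midpoint: k1 = f(t_n, p_n); k2 = f(t_n + h/2, p_n + (h/2)·k1); p_{n+1} = p_n + h·k2.
t=0.000000, p=-0.800000:
  k1 = f(0.000000, -0.800000) = 1.258000
  k2 = f(0.150000, -0.611300) = 1.062681
  p ← -0.800000 + 0.3·1.062681 = -0.481196
p(0.3) ≈ -0.4812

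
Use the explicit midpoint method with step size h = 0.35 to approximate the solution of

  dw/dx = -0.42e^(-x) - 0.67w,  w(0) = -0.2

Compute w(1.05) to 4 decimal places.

Midpoint: k1 = f(x_n, w_n); k2 = f(x_n + h/2, w_n + (h/2)·k1); w_{n+1} = w_n + h·k2.
x=0.000000, w=-0.200000:
  k1 = f(0.000000, -0.200000) = -0.286000
  k2 = f(0.175000, -0.250050) = -0.185038
  w ← -0.200000 + 0.35·(-0.185038) = -0.264763
x=0.350000, w=-0.264763:
  k1 = f(0.350000, -0.264763) = -0.118577
  k2 = f(0.525000, -0.285515) = -0.057159
  w ← -0.264763 + 0.35·(-0.057159) = -0.284769
x=0.700000, w=-0.284769:
  k1 = f(0.700000, -0.284769) = -0.017771
  k2 = f(0.875000, -0.287879) = 0.017797
  w ← -0.284769 + 0.35·0.017797 = -0.278540
w(1.05) ≈ -0.2785

-0.2785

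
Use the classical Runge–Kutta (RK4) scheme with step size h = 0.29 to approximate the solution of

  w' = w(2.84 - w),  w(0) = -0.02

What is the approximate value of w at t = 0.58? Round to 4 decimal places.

RK4: k1 = f(t_n, w_n); k2 = f(t_n + h/2, w_n + (h/2)·k1); k3 = f(t_n + h/2, w_n + (h/2)·k2); k4 = f(t_n + h, w_n + h·k3); w_{n+1} = w_n + (h/6)·(k1 + 2k2 + 2k3 + k4).
t=0.000000, w=-0.020000:
  k1 = f(0.000000, -0.020000) = -0.057200
  k2 = f(0.145000, -0.028294) = -0.081156
  k3 = f(0.145000, -0.031768) = -0.091229
  k4 = f(0.290000, -0.046456) = -0.134094
  w ← -0.020000 + (0.29/6)·(k1 + 2k2 + 2k3 + k4) = -0.045910
t=0.290000, w=-0.045910:
  k1 = f(0.290000, -0.045910) = -0.132491
  k2 = f(0.435000, -0.065121) = -0.189184
  k3 = f(0.435000, -0.073341) = -0.213669
  k4 = f(0.580000, -0.107874) = -0.317998
  w ← -0.045910 + (0.29/6)·(k1 + 2k2 + 2k3 + k4) = -0.106626
w(0.58) ≈ -0.1066

-0.1066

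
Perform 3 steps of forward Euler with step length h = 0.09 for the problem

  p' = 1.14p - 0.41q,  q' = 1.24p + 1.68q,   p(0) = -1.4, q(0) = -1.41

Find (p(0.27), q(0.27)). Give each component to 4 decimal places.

Euler on (p,q): p_{n+1} = p_n + h·p', q_{n+1} = q_n + h·q'.
0.000000: (-1.400000, -1.410000); f=(-1.017900, -4.104800) → (-1.491611, -1.779432)
0.090000: (-1.491611, -1.779432); f=(-0.970869, -4.839043) → (-1.578989, -2.214946)
0.180000: (-1.578989, -2.214946); f=(-0.891920, -5.679056) → (-1.659262, -2.726061)
(p(0.27), q(0.27)) ≈ (-1.6593, -2.7261)

-1.6593, -2.7261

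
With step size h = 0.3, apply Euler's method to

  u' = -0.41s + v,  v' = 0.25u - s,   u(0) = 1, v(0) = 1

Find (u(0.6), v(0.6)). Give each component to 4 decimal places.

Euler on (u,v): u_{n+1} = u_n + h·u', v_{n+1} = v_n + h·v'.
0.000000: (1.000000, 1.000000); f=(1.000000, 0.250000) → (1.300000, 1.075000)
0.300000: (1.300000, 1.075000); f=(0.952000, 0.025000) → (1.585600, 1.082500)
(u(0.6), v(0.6)) ≈ (1.5856, 1.0825)

1.5856, 1.0825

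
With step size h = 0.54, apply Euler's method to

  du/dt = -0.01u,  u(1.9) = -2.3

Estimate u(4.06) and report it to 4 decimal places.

Euler: u_{n+1} = u_n + h·f(t_n, u_n).
t=1.900000, u=-2.300000: f=0.023000 → u ← -2.300000 + 0.54·0.023000 = -2.287580
t=2.440000, u=-2.287580: f=0.022876 → u ← -2.287580 + 0.54·0.022876 = -2.275227
t=2.980000, u=-2.275227: f=0.022752 → u ← -2.275227 + 0.54·0.022752 = -2.262941
t=3.520000, u=-2.262941: f=0.022629 → u ← -2.262941 + 0.54·0.022629 = -2.250721
u(4.06) ≈ -2.2507

-2.2507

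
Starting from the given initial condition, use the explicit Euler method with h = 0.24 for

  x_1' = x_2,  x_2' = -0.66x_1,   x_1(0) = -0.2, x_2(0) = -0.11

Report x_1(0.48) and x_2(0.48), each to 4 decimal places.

-0.2452, -0.0425

Euler on (x_1,x_2): x_1_{n+1} = x_1_n + h·x_1', x_2_{n+1} = x_2_n + h·x_2'.
0.000000: (-0.200000, -0.110000); f=(-0.110000, 0.132000) → (-0.226400, -0.078320)
0.240000: (-0.226400, -0.078320); f=(-0.078320, 0.149424) → (-0.245197, -0.042458)
(x_1(0.48), x_2(0.48)) ≈ (-0.2452, -0.0425)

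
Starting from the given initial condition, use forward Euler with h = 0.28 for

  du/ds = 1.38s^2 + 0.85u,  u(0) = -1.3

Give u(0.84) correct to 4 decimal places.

Euler: u_{n+1} = u_n + h·f(s_n, u_n).
s=0.000000, u=-1.300000: f=-1.105000 → u ← -1.300000 + 0.28·(-1.105000) = -1.609400
s=0.280000, u=-1.609400: f=-1.259798 → u ← -1.609400 + 0.28·(-1.259798) = -1.962143
s=0.560000, u=-1.962143: f=-1.235054 → u ← -1.962143 + 0.28·(-1.235054) = -2.307959
u(0.84) ≈ -2.3080

-2.3080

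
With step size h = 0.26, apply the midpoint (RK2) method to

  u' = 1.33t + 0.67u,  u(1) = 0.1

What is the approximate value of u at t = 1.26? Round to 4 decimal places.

Midpoint: k1 = f(t_n, u_n); k2 = f(t_n + h/2, u_n + (h/2)·k1); u_{n+1} = u_n + h·k2.
t=1.000000, u=0.100000:
  k1 = f(1.000000, 0.100000) = 1.397000
  k2 = f(1.130000, 0.281610) = 1.691579
  u ← 0.100000 + 0.26·1.691579 = 0.539810
u(1.26) ≈ 0.5398

0.5398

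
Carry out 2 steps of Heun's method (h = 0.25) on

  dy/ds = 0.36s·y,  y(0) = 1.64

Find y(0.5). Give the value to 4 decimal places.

Heun: k1 = f(s_n, y_n); k2 = f(s_n + h, y_n + h·k1); y_{n+1} = y_n + (h/2)·(k1 + k2).
s=0.000000, y=1.640000:
  k1 = f(0.000000, 1.640000) = 0.000000
  k2 = f(0.250000, 1.640000) = 0.147600
  y ← 1.640000 + (0.25/2)·(0.000000 + 0.147600) = 1.658450
s=0.250000, y=1.658450:
  k1 = f(0.250000, 1.658450) = 0.149260
  k2 = f(0.500000, 1.695765) = 0.305238
  y ← 1.658450 + (0.25/2)·(0.149260 + 0.305238) = 1.715262
y(0.5) ≈ 1.7153

1.7153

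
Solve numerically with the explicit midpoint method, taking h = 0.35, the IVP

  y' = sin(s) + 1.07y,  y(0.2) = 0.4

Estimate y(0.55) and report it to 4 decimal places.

Midpoint: k1 = f(s_n, y_n); k2 = f(s_n + h/2, y_n + (h/2)·k1); y_{n+1} = y_n + h·k2.
s=0.200000, y=0.400000:
  k1 = f(0.200000, 0.400000) = 0.626669
  k2 = f(0.375000, 0.509667) = 0.911616
  y ← 0.400000 + 0.35·0.911616 = 0.719066
y(0.55) ≈ 0.7191

0.7191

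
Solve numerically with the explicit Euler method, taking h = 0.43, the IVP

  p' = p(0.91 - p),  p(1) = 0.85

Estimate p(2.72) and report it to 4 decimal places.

0.9009

Euler: p_{n+1} = p_n + h·f(s_n, p_n).
s=1.000000, p=0.850000: f=0.051000 → p ← 0.850000 + 0.43·0.051000 = 0.871930
s=1.430000, p=0.871930: f=0.033194 → p ← 0.871930 + 0.43·0.033194 = 0.886204
s=1.860000, p=0.886204: f=0.021088 → p ← 0.886204 + 0.43·0.021088 = 0.895272
s=2.290000, p=0.895272: f=0.013186 → p ← 0.895272 + 0.43·0.013186 = 0.900942
p(2.72) ≈ 0.9009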